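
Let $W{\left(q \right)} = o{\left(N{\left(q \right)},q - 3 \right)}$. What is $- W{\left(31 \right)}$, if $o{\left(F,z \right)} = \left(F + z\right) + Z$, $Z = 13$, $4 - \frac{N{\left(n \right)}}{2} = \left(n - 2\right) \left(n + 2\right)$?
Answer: $1865$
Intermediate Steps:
$N{\left(n \right)} = 8 - 2 \left(-2 + n\right) \left(2 + n\right)$ ($N{\left(n \right)} = 8 - 2 \left(n - 2\right) \left(n + 2\right) = 8 - 2 \left(-2 + n\right) \left(2 + n\right)$)
$o{\left(F,z \right)} = 13 + F + z$ ($o{\left(F,z \right)} = \left(F + z\right) + 13 = 13 + F + z$)
$W{\left(q \right)} = 26 + q - 2 q^{2}$ ($W{\left(q \right)} = 13 - \left(-16 + 2 q^{2}\right) + \left(q - 3\right) = 13 - \left(-16 + 2 q^{2}\right) + \left(-3 + q\right) = 26 + q - 2 q^{2}$)
$- W{\left(31 \right)} = - (26 + 31 - 2 \cdot 31^{2}) = - (26 + 31 - 1922) = \left(-1\right) \left(-1865\right) = 1865$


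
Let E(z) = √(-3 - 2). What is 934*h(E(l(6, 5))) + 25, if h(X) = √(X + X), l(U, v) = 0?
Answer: 25 + 934*5^(¼)*(1 + I) ≈ 1421.7 + 1396.7*I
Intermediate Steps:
E(z) = I*√5 (E(z) = √(-5) = I*√5)
h(X) = √2*√X (h(X) = √(2*X) = √2*√X)
934*h(E(l(6, 5))) + 25 = 934*(√2*√(I*√5)) + 25 = 934*(√2*(5^(¼)*√I)) + 25 = 934*(√2*5^(¼)*√I) + 25 = 934*√2*5^(¼)*√I + 25 = 25 + 934*√2*5^(¼)*√I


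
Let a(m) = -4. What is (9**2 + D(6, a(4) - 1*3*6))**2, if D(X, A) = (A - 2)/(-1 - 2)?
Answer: 7921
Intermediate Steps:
D(X, A) = 2/3 - A/3 (D(X, A) = (-2 + A)/(-3) = (-2 + A)*(-1/3) = 2/3 - A/3)
(9**2 + D(6, a(4) - 1*3*6))**2 = (9**2 + (2/3 - (-4 - 1*3*6)/3))**2 = (81 + (2/3 - (-4 - 3*6)/3))**2 = (81 + (2/3 - (-4 - 18)/3))**2 = (81 + (2/3 - 1/3*(-22)))**2 = (81 + (2/3 + 22/3))**2 = (81 + 8)**2 = 89**2 = 7921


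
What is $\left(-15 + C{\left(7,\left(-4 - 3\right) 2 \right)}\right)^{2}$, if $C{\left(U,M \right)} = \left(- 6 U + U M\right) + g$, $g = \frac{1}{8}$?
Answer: $\frac{1535121}{64} \approx 23986.0$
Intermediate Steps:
$g = \frac{1}{8} \approx 0.125$
$C{\left(U,M \right)} = \frac{1}{8} - 6 U + M U$ ($C{\left(U,M \right)} = \left(- 6 U + U M\right) + \frac{1}{8} = \left(- 6 U + M U\right) + \frac{1}{8} = \frac{1}{8} - 6 U + M U$)
$\left(-15 + C{\left(7,\left(-4 - 3\right) 2 \right)}\right)^{2} = \left(-15 + \left(\frac{1}{8} - 42 + \left(-4 - 3\right) 2 \cdot 7\right)\right)^{2} = \left(-15 + \left(\frac{1}{8} - 42 + \left(-7\right) 2 \cdot 7\right)\right)^{2} = \left(-15 - \frac{1119}{8}\right)^{2} = \left(- \frac{1239}{8}\right)^{2} = \frac{1535121}{64}$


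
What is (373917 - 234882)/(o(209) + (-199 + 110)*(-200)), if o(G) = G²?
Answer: 139035/61481 ≈ 2.2614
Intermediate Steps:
(373917 - 234882)/(o(209) + (-199 + 110)*(-200)) = (373917 - 234882)/(209² + (-199 + 110)*(-200)) = 139035/(43681 - 89*(-200)) = 139035/(43681 + 17800) = 139035/61481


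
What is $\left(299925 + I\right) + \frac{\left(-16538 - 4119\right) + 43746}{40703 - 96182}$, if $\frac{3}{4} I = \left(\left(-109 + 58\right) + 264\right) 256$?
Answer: $\frac{20673061202}{55479} \approx 3.7263 \cdot 10^{5}$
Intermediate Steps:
$I = 72704$ ($I = \frac{4 \left(\left(-109 + 58\right) + 264\right) 256}{3} = \frac{4 \left(-51 + 264\right) 256}{3} = \frac{4 \cdot 213 \cdot 256}{3} = \frac{4}{3} \cdot 54528 = 72704$)
$\left(299925 + I\right) + \frac{\left(-16538 - 4119\right) + 43746}{40703 - 96182} = \left(299925 + 72704\right) + \frac{\left(-16538 - 4119\right) + 43746}{40703 - 96182} = 372629 + \frac{-20657 + 43746}{-55479} = 372629 + 23089 \left(- \frac{1}{55479}\right) = 372629 - \frac{23089}{55479} = \frac{20673061202}{55479}$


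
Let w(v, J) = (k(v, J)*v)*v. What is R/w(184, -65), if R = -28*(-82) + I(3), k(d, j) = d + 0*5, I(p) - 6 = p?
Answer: 2305/6229504 ≈ 0.00037001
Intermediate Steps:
I(p) = 6 + p
k(d, j) = d (k(d, j) = d + 0 = d)
R = 2305 (R = -28*(-82) + (6 + 3) = 2296 + 9 = 2305)
w(v, J) = v³ (w(v, J) = (v*v)*v = v²*v = v³)
R/w(184, -65) = 2305/(184³) = 2305/6229504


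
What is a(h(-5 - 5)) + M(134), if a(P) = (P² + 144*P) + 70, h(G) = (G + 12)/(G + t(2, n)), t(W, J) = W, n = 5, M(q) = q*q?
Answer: 287841/16 ≈ 17990.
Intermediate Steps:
M(q) = q²
h(G) = (12 + G)/(2 + G) (h(G) = (G + 12)/(G + 2) = (12 + G)/(2 + G))
a(P) = 70 + P² + 144*P
a(h(-5 - 5)) + M(134) = (70 + ((12 + (-5 - 5))/(2 + (-5 - 5)))² + 144*((12 + (-5 - 5))/(2 + (-5 - 5)))) + 134² = (70 + ((12 - 10)/(2 - 10))² + 144*((12 - 10)/(2 - 10))) + 17956 = (70 + (2/(-8))² + 144*(2/(-8))) + 17956 = (70 + (-⅛*2)² + 144*(-⅛*2)) + 17956 = (70 + (-¼)² + 144*(-¼)) + 17956 = (70 + 1/16 - 36) + 17956 = 545/16 + 17956 = 287841/16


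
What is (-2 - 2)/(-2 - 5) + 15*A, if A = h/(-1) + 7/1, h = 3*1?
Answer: 424/7 ≈ 60.571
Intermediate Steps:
h = 3
A = 4 (A = 3/(-1) + 7/1 = 3*(-1) + 7*1 = -3 + 7 = 4)
(-2 - 2)/(-2 - 5) + 15*A = (-2 - 2)/(-2 - 5) + 15*4 = -4/(-7) + 60 = -4*(-⅐) + 60 = 4/7 + 60 = 424/7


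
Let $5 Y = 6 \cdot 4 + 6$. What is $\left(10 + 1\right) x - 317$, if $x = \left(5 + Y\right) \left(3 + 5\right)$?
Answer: $651$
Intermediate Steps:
$Y = 6$ ($Y = \frac{6 \cdot 4 + 6}{5} = \frac{24 + 6}{5} = \frac{1}{5} \cdot 30 = 6$)
$x = 88$ ($x = \left(5 + 6\right) \left(3 + 5\right) = 11 \cdot 8 = 88$)
$\left(10 + 1\right) x - 317 = \left(10 + 1\right) 88 - 317 = 11 \cdot 88 - 317 = 968 - 317 = 651$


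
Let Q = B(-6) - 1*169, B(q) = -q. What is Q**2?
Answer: 26569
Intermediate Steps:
Q = -163 (Q = -1*(-6) - 1*169 = 6 - 169 = -163)
Q**2 = (-163)**2 = 26569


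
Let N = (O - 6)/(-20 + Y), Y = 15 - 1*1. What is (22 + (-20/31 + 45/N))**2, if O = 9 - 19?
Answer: 89889361/61504 ≈ 1461.5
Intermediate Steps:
Y = 14 (Y = 15 - 1 = 14)
O = -10
N = 8/3 (N = (-10 - 6)/(-20 + 14) = -16/(-6) = -16*(-1/6) = 8/3 ≈ 2.6667)
(22 + (-20/31 + 45/N))**2 = (22 + (-20/31 + 45/(8/3)))**2 = (22 + (-20*1/31 + 45*(3/8)))**2 = (22 + (-20/31 + 135/8))**2 = (22 + 4025/248)**2 = (9481/248)**2 = 89889361/61504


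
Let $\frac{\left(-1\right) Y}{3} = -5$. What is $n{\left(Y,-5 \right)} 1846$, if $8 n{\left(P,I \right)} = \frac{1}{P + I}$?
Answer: $\frac{923}{40} \approx 23.075$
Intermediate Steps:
$Y = 15$ ($Y = \left(-3\right) \left(-5\right) = 15$)
$n{\left(P,I \right)} = \frac{1}{8 \left(I + P\right)}$ ($n{\left(P,I \right)} = \frac{1}{8 \left(P + I\right)} = \frac{1}{8 \left(I + P\right)}$)
$n{\left(Y,-5 \right)} 1846 = \frac{1}{8 \left(-5 + 15\right)} 1846 = \frac{1}{8 \cdot 10} \cdot 1846 = \frac{1}{8} \cdot \frac{1}{10} \cdot 1846 = \frac{1}{80} \cdot 1846 = \frac{923}{40}$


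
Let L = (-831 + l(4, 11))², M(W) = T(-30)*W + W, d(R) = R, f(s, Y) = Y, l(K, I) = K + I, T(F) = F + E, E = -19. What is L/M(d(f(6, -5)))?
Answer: 13872/5 ≈ 2774.4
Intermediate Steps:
T(F) = -19 + F (T(F) = F - 19 = -19 + F)
l(K, I) = I + K
M(W) = -48*W (M(W) = (-19 - 30)*W + W = -49*W + W = -48*W)
L = 665856 (L = (-831 + (11 + 4))² = (-831 + 15)² = (-816)² = 665856)
L/M(d(f(6, -5))) = 665856/((-48*(-5))) = 665856/240 = 665856*(1/240) = 13872/5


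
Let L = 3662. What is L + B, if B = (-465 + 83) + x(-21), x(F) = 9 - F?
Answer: 3310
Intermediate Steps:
B = -352 (B = (-465 + 83) + (9 - 1*(-21)) = -382 + (9 + 21) = -382 + 30 = -352)
L + B = 3662 - 352 = 3310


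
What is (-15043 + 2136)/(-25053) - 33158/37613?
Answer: -345236383/942318489 ≈ -0.36637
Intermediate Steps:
(-15043 + 2136)/(-25053) - 33158/37613 = -12907*(-1/25053) - 33158*1/37613 = 12907/25053 - 33158/37613 = -345236383/942318489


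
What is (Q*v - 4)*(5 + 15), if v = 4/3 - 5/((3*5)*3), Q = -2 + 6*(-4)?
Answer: -6440/9 ≈ -715.56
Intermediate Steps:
Q = -26 (Q = -2 - 24 = -26)
v = 11/9 (v = 4*(⅓) - 5/(15*3) = 4/3 - 5/45 = 4/3 - 5*1/45 = 4/3 - ⅑ = 11/9 ≈ 1.2222)
(Q*v - 4)*(5 + 15) = (-26*11/9 - 4)*(5 + 15) = (-286/9 - 4)*20 = -322/9*20 = -6440/9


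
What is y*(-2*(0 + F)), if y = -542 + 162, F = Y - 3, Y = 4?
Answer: 760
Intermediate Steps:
F = 1 (F = 4 - 3 = 1)
y = -380
y*(-2*(0 + F)) = -(-760)*(0 + 1) = -(-760) = -380*(-2) = 760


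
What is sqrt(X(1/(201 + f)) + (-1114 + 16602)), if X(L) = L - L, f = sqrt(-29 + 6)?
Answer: 88*sqrt(2) ≈ 124.45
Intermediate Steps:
f = I*sqrt(23) (f = sqrt(-23) = I*sqrt(23) ≈ 4.7958*I)
X(L) = 0
sqrt(X(1/(201 + f)) + (-1114 + 16602)) = sqrt(0 + (-1114 + 16602)) = sqrt(0 + 15488) = sqrt(15488) = 88*sqrt(2)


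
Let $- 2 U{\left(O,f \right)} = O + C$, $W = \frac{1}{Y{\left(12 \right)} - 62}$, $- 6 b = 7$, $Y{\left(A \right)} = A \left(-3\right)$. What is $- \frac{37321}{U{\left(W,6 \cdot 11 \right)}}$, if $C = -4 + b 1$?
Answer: $- \frac{10972374}{761} \approx -14418.0$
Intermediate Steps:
$Y{\left(A \right)} = - 3 A$
$b = - \frac{7}{6}$ ($b = \left(- \frac{1}{6}\right) 7 = - \frac{7}{6} \approx -1.1667$)
$W = - \frac{1}{98}$ ($W = \frac{1}{\left(-3\right) 12 - 62} = \frac{1}{-36 - 62} = \frac{1}{-98} = - \frac{1}{98} \approx -0.010204$)
$C = - \frac{31}{6}$ ($C = -4 - \frac{7}{6} = - \frac{31}{6} \approx -5.1667$)
$U{\left(O,f \right)} = \frac{31}{12} - \frac{O}{2}$ ($U{\left(O,f \right)} = - \frac{O - \frac{31}{6}}{2} = - \frac{- \frac{31}{6} + O}{2} = \frac{31}{12} - \frac{O}{2}$)
$- \frac{37321}{U{\left(W,6 \cdot 11 \right)}} = - \frac{37321}{\frac{31}{12} - - \frac{1}{196}} = - \frac{37321}{\frac{31}{12} + \frac{1}{196}} = - \frac{37321}{\frac{761}{294}} = \left(-37321\right) \frac{294}{761} = - \frac{10972374}{761}$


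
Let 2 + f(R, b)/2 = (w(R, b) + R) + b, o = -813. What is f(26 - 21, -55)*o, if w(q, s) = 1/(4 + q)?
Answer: 253114/3 ≈ 84371.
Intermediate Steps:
f(R, b) = -4 + 2*R + 2*b + 2/(4 + R) (f(R, b) = -4 + 2*((1/(4 + R) + R) + b) = -4 + 2*((R + 1/(4 + R)) + b) = -4 + 2*(R + b + 1/(4 + R)) = -4 + (2*R + 2*b + 2/(4 + R)) = -4 + 2*R + 2*b + 2/(4 + R))
f(26 - 21, -55)*o = (2*(1 + (4 + (26 - 21))*(-2 + (26 - 21) - 55))/(4 + (26 - 21)))*(-813) = (2*(1 + (4 + 5)*(-2 + 5 - 55))/(4 + 5))*(-813) = (2*(1 + 9*(-52))/9)*(-813) = (2*(⅑)*(1 - 468))*(-813) = (2*(⅑)*(-467))*(-813) = -934/9*(-813) = 253114/3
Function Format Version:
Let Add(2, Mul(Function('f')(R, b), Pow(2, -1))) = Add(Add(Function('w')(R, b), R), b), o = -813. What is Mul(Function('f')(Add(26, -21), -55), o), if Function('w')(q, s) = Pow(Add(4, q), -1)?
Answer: Rational(253114, 3) ≈ 84371.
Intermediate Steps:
Function('f')(R, b) = Add(-4, Mul(2, R), Mul(2, b), Mul(2, Pow(Add(4, R), -1))) (Function('f')(R, b) = Add(-4, Mul(2, Add(Add(Pow(Add(4, R), -1), R), b))) = Add(-4, Mul(2, Add(Add(R, Pow(Add(4, R), -1)), b))) = Add(-4, Mul(2, Add(R, b, Pow(Add(4, R), -1)))) = Add(-4, Add(Mul(2, R), Mul(2, b), Mul(2, Pow(Add(4, R), -1)))) = Add(-4, Mul(2, R), Mul(2, b), Mul(2, Pow(Add(4, R), -1))))
Mul(Function('f')(Add(26, -21), -55), o) = Mul(Mul(2, Pow(Add(4, Add(26, -21)), -1), Add(1, Mul(Add(4, Add(26, -21)), Add(-2, Add(26, -21), -55)))), -813) = Mul(Mul(2, Pow(Add(4, 5), -1), Add(1, Mul(Add(4, 5), Add(-2, 5, -55)))), -813) = Mul(Mul(2, Pow(9, -1), Add(1, Mul(9, -52))), -813) = Mul(Mul(2, Rational(1, 9), Add(1, -468)), -813) = Mul(Mul(2, Rational(1, 9), -467), -813) = Mul(Rational(-934, 9), -813) = Rational(253114, 3)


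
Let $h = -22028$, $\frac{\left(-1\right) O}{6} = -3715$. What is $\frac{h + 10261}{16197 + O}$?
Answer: $- \frac{11767}{38487} \approx -0.30574$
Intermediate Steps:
$O = 22290$ ($O = \left(-6\right) \left(-3715\right) = 22290$)
$\frac{h + 10261}{16197 + O} = \frac{-22028 + 10261}{16197 + 22290} = - \frac{11767}{38487}$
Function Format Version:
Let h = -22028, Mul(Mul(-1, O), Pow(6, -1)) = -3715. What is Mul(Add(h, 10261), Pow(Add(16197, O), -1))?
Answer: Rational(-11767, 38487) ≈ -0.30574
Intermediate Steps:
O = 22290 (O = Mul(-6, -3715) = 22290)
Mul(Add(h, 10261), Pow(Add(16197, O), -1)) = Mul(Add(-22028, 10261), Pow(Add(16197, 22290), -1)) = Mul(-11767, Pow(38487, -1)) = Mul(-11767, Rational(1, 38487)) = Rational(-11767, 38487)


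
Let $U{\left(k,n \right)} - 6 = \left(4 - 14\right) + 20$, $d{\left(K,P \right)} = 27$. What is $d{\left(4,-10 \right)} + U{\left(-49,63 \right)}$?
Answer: $43$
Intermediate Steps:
$U{\left(k,n \right)} = 16$ ($U{\left(k,n \right)} = 6 + \left(\left(4 - 14\right) + 20\right) = 6 + \left(-10 + 20\right) = 6 + 10 = 16$)
$d{\left(4,-10 \right)} + U{\left(-49,63 \right)} = 27 + 16 = 43$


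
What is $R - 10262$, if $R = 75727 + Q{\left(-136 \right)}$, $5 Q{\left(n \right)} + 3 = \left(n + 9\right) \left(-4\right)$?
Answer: $65566$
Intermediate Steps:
$Q{\left(n \right)} = - \frac{39}{5} - \frac{4 n}{5}$ ($Q{\left(n \right)} = - \frac{3}{5} + \frac{\left(n + 9\right) \left(-4\right)}{5} = - \frac{3}{5} + \frac{\left(9 + n\right) \left(-4\right)}{5} = - \frac{3}{5} + \frac{-36 - 4 n}{5} = - \frac{3}{5} - \left(\frac{36}{5} + \frac{4 n}{5}\right) = - \frac{39}{5} - \frac{4 n}{5}$)
$R = 75828$ ($R = 75727 - -101 = 75727 + \left(- \frac{39}{5} + \frac{544}{5}\right) = 75727 + 101 = 75828$)
$R - 10262 = 75828 - 10262 = 65566$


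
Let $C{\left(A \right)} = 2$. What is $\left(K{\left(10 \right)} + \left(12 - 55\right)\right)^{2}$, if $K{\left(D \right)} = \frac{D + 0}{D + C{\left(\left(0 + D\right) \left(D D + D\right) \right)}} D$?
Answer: $\frac{10816}{9} \approx 1201.8$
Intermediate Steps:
$K{\left(D \right)} = \frac{D^{2}}{2 + D}$ ($K{\left(D \right)} = \frac{D + 0}{D + 2} D = \frac{D}{2 + D} D = \frac{D^{2}}{2 + D}$)
$\left(K{\left(10 \right)} + \left(12 - 55\right)\right)^{2} = \left(\frac{10^{2}}{2 + 10} + \left(12 - 55\right)\right)^{2} = \left(\frac{100}{12} + \left(12 - 55\right)\right)^{2} = \left(100 \cdot \frac{1}{12} - 43\right)^{2} = \left(\frac{25}{3} - 43\right)^{2} = \left(- \frac{104}{3}\right)^{2} = \frac{10816}{9}$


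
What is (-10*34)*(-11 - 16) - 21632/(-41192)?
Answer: 47270524/5149 ≈ 9180.5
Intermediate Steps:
(-10*34)*(-11 - 16) - 21632/(-41192) = -340*(-27) - 21632*(-1)/41192 = 9180 - 1*(-2704/5149) = 9180 + 2704/5149 = 47270524/5149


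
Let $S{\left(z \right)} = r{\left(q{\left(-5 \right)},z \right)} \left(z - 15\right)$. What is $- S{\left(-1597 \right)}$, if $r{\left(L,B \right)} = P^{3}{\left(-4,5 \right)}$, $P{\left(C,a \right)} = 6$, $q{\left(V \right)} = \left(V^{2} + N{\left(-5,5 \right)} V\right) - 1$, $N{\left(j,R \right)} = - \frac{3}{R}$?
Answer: $348192$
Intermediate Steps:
$q{\left(V \right)} = -1 + V^{2} - \frac{3 V}{5}$ ($q{\left(V \right)} = \left(V^{2} + - \frac{3}{5} V\right) - 1 = \left(V^{2} + \left(-3\right) \frac{1}{5} V\right) - 1 = \left(V^{2} - \frac{3 V}{5}\right) - 1 = -1 + V^{2} - \frac{3 V}{5}$)
$r{\left(L,B \right)} = 216$ ($r{\left(L,B \right)} = 6^{3} = 216$)
$S{\left(z \right)} = -3240 + 216 z$ ($S{\left(z \right)} = 216 \left(z - 15\right) = 216 \left(-15 + z\right) = -3240 + 216 z$)
$- S{\left(-1597 \right)} = - (-3240 + 216 \left(-1597\right)) = - (-3240 - 344952) = \left(-1\right) \left(-348192\right) = 348192$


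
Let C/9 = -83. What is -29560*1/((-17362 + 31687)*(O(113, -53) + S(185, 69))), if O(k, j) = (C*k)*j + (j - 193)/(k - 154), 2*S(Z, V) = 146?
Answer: -2956/6408807315 ≈ -4.6124e-7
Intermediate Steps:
C = -747 (C = 9*(-83) = -747)
S(Z, V) = 73 (S(Z, V) = (½)*146 = 73)
O(k, j) = (-193 + j)/(-154 + k) - 747*j*k (O(k, j) = (-747*k)*j + (j - 193)/(k - 154) = -747*j*k + (-193 + j)/(-154 + k) = (-193 + j)/(-154 + k) - 747*j*k)
-29560*1/((-17362 + 31687)*(O(113, -53) + S(185, 69))) = -29560*1/((-17362 + 31687)*((-193 - 53 - 747*(-53)*113² + 115038*(-53)*113)/(-154 + 113) + 73)) = -29560*1/(14325*((-193 - 53 - 747*(-53)*12769 - 688962582)/(-41) + 73)) = -29560*1/(14325*(-(-193 - 53 + 505537479 - 688962582)/41 + 73)) = -29560*1/(14325*(-1/41*(-183425349) + 73)) = -29560*1/(14325*(4473789 + 73)) = -29560/(14325*4473862) = -29560/64088073150 = -29560*1/64088073150 = -2956/6408807315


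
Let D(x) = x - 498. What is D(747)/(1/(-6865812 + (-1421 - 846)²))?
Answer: -429904227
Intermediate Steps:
D(x) = -498 + x
D(747)/(1/(-6865812 + (-1421 - 846)²)) = (-498 + 747)/(1/(-6865812 + (-1421 - 846)²)) = 249/(1/(-6865812 + (-2267)²)) = 249/(1/(-6865812 + 5139289)) = 249/(1/(-1726523)) = 249/(-1/1726523) = 249*(-1726523) = -429904227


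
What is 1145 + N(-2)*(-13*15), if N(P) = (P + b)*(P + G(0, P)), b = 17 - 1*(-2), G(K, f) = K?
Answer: 7775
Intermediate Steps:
b = 19 (b = 17 + 2 = 19)
N(P) = P*(19 + P) (N(P) = (P + 19)*(P + 0) = (19 + P)*P = P*(19 + P))
1145 + N(-2)*(-13*15) = 1145 + (-2*(19 - 2))*(-13*15) = 1145 - 2*17*(-195) = 1145 - 34*(-195) = 1145 + 6630 = 7775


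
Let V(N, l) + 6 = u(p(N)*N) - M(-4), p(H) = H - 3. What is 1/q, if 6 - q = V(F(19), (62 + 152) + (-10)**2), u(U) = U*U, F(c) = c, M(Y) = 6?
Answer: -1/92398 ≈ -1.0823e-5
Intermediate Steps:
p(H) = -3 + H
u(U) = U**2
V(N, l) = -12 + N**2*(-3 + N)**2 (V(N, l) = -6 + (((-3 + N)*N)**2 - 1*6) = -6 + ((N*(-3 + N))**2 - 6) = -6 + (N**2*(-3 + N)**2 - 6) = -6 + (-6 + N**2*(-3 + N)**2) = -12 + N**2*(-3 + N)**2)
q = -92398 (q = 6 - (-12 + 19**2*(-3 + 19)**2) = 6 - (-12 + 361*16**2) = 6 - (-12 + 361*256) = 6 - (-12 + 92416) = 6 - 1*92404 = 6 - 92404 = -92398)
1/q = 1/(-92398) = -1/92398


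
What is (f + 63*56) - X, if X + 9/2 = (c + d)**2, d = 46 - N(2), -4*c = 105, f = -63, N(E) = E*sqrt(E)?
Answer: 49143/16 + 79*sqrt(2) ≈ 3183.2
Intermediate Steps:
N(E) = E**(3/2)
c = -105/4 (c = -1/4*105 = -105/4 ≈ -26.250)
d = 46 - 2*sqrt(2) (d = 46 - 2**(3/2) = 46 - 2*sqrt(2) ≈ 43.172)
X = -9/2 + (79/4 - 2*sqrt(2))**2 (X = -9/2 + (-105/4 + (46 - 2*sqrt(2)))**2 = -9/2 + (79/4 - 2*sqrt(2))**2 ≈ 281.84)
(f + 63*56) - X = (-63 + 63*56) - (6297/16 - 79*sqrt(2)) = (-63 + 3528) + (-6297/16 + 79*sqrt(2)) = 3465 + (-6297/16 + 79*sqrt(2)) = 49143/16 + 79*sqrt(2)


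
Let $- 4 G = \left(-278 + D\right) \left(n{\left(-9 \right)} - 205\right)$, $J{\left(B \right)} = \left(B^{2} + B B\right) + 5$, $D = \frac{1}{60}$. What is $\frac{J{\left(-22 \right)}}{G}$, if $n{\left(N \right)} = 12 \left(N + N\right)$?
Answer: $- \frac{233520}{7021859} \approx -0.033256$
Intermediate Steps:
$D = \frac{1}{60} \approx 0.016667$
$J{\left(B \right)} = 5 + 2 B^{2}$ ($J{\left(B \right)} = \left(B^{2} + B^{2}\right) + 5 = 2 B^{2} + 5 = 5 + 2 B^{2}$)
$n{\left(N \right)} = 24 N$ ($n{\left(N \right)} = 12 \cdot 2 N = 24 N$)
$G = - \frac{7021859}{240}$ ($G = - \frac{\left(-278 + \frac{1}{60}\right) \left(24 \left(-9\right) - 205\right)}{4} = - \frac{\left(- \frac{16679}{60}\right) \left(-216 - 205\right)}{4} = - \frac{\left(- \frac{16679}{60}\right) \left(-421\right)}{4} = \left(- \frac{1}{4}\right) \frac{7021859}{60} = - \frac{7021859}{240} \approx -29258.0$)
$\frac{J{\left(-22 \right)}}{G} = \frac{5 + 2 \left(-22\right)^{2}}{- \frac{7021859}{240}} = \left(5 + 2 \cdot 484\right) \left(- \frac{240}{7021859}\right) = \left(5 + 968\right) \left(- \frac{240}{7021859}\right) = 973 \left(- \frac{240}{7021859}\right) = - \frac{233520}{7021859}$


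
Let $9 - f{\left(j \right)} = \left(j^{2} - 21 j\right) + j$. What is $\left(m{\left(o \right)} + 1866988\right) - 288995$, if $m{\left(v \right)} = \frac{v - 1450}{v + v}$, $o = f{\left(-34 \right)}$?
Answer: $\frac{198827231}{126} \approx 1.578 \cdot 10^{6}$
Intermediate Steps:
$f{\left(j \right)} = 9 - j^{2} + 20 j$ ($f{\left(j \right)} = 9 - \left(\left(j^{2} - 21 j\right) + j\right) = 9 - \left(j^{2} - 20 j\right) = 9 - j^{2} + 20 j$)
$o = -1827$ ($o = 9 - \left(-34\right)^{2} + 20 \left(-34\right) = 9 - 1156 - 680 = -1827$)
$m{\left(v \right)} = \frac{-1450 + v}{2 v}$
$\left(m{\left(o \right)} + 1866988\right) - 288995 = \left(\frac{-1450 - 1827}{2 \left(-1827\right)} + 1866988\right) - 288995 = \left(\frac{1}{2} \left(- \frac{1}{1827}\right) \left(-3277\right) + 1866988\right) - 288995 = \left(\frac{113}{126} + 1866988\right) - 288995 = \frac{235240601}{126} - 288995 = \frac{198827231}{126}$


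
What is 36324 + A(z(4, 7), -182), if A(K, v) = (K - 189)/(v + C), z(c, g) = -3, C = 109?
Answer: 2651844/73 ≈ 36327.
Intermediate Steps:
A(K, v) = (-189 + K)/(109 + v) (A(K, v) = (K - 189)/(v + 109) = (-189 + K)/(109 + v))
36324 + A(z(4, 7), -182) = 36324 + (-189 - 3)/(109 - 182) = 36324 - 192/(-73) = 36324 - 1/73*(-192) = 36324 + 192/73 = 2651844/73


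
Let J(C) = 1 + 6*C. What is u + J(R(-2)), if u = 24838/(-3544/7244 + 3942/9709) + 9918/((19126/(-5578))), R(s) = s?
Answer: -28883863473001/95840386 ≈ -3.0137e+5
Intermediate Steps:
u = -28882809228755/95840386 (u = 24838/(-3544*1/7244 + 3942*(1/9709)) + 9918/((19126*(-1/5578))) = 24838/(-886/1811 + 54/133) + 9918/(-9563/2789) = 24838/(-20044/240863) + 9918*(-2789/9563) = 24838*(-240863/20044) - 27661302/9563 = -2991277597/10022 - 27661302/9563 = -28882809228755/95840386 ≈ -3.0136e+5)
u + J(R(-2)) = -28882809228755/95840386 + (1 + 6*(-2)) = -28882809228755/95840386 + (1 - 12) = -28882809228755/95840386 - 11 = -28883863473001/95840386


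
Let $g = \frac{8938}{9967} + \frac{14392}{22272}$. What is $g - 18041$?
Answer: $- \frac{500561163223}{27748128} \approx -18039.0$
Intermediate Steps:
$g = \frac{42814025}{27748128}$ ($g = 8938 \cdot \frac{1}{9967} + 14392 \cdot \frac{1}{22272} = \frac{8938}{9967} + \frac{1799}{2784} = \frac{42814025}{27748128} \approx 1.543$)
$g - 18041 = \frac{42814025}{27748128} - 18041 = - \frac{500561163223}{27748128}$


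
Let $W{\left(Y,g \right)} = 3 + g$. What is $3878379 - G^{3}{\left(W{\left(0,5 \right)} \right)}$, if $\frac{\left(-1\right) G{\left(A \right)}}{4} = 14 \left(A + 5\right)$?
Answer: $389706731$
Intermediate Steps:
$G{\left(A \right)} = -280 - 56 A$ ($G{\left(A \right)} = - 4 \cdot 14 \left(A + 5\right) = - 4 \cdot 14 \left(5 + A\right) = - 4 \left(70 + 14 A\right) = -280 - 56 A$)
$3878379 - G^{3}{\left(W{\left(0,5 \right)} \right)} = 3878379 - \left(-280 - 56 \left(3 + 5\right)\right)^{3} = 3878379 - \left(-280 - 448\right)^{3} = 3878379 - \left(-728\right)^{3} = 3878379 - -385828352 = 3878379 + 385828352 = 389706731$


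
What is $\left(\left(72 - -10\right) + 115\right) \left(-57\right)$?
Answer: $-11229$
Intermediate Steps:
$\left(\left(72 - -10\right) + 115\right) \left(-57\right) = \left(\left(72 + 10\right) + 115\right) \left(-57\right) = \left(82 + 115\right) \left(-57\right) = 197 \left(-57\right) = -11229$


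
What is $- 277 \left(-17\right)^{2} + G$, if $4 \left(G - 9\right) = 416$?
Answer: $-79940$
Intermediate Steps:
$G = 113$ ($G = 9 + \frac{1}{4} \cdot 416 = 9 + 104 = 113$)
$- 277 \left(-17\right)^{2} + G = - 277 \left(-17\right)^{2} + 113 = \left(-277\right) 289 + 113 = -80053 + 113 = -79940$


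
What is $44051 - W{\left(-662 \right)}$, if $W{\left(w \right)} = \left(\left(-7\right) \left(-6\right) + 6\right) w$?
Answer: $75827$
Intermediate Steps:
$W{\left(w \right)} = 48 w$ ($W{\left(w \right)} = \left(42 + 6\right) w = 48 w$)
$44051 - W{\left(-662 \right)} = 44051 - 48 \left(-662\right) = 44051 - -31776 = 44051 + 31776 = 75827$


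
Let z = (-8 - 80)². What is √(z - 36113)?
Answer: I*√28369 ≈ 168.43*I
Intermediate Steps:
z = 7744 (z = (-88)² = 7744)
√(z - 36113) = √(7744 - 36113) = √(-28369) = I*√28369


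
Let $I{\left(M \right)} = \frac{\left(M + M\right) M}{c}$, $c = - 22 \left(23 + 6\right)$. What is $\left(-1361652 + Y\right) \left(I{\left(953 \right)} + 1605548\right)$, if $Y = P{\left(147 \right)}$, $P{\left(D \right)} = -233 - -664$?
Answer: $- \frac{695940030497263}{319} \approx -2.1816 \cdot 10^{12}$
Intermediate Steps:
$c = -638$ ($c = \left(-22\right) 29 = -638$)
$P{\left(D \right)} = 431$ ($P{\left(D \right)} = -233 + 664 = 431$)
$Y = 431$
$I{\left(M \right)} = - \frac{M^{2}}{319}$ ($I{\left(M \right)} = \frac{\left(M + M\right) M}{-638} = 2 M M \left(- \frac{1}{638}\right) = 2 M^{2} \left(- \frac{1}{638}\right) = - \frac{M^{2}}{319}$)
$\left(-1361652 + Y\right) \left(I{\left(953 \right)} + 1605548\right) = \left(-1361652 + 431\right) \left(- \frac{953^{2}}{319} + 1605548\right) = - 1361221 \left(\left(- \frac{1}{319}\right) 908209 + 1605548\right) = - 1361221 \left(- \frac{908209}{319} + 1605548\right) = \left(-1361221\right) \frac{511261603}{319} = - \frac{695940030497263}{319}$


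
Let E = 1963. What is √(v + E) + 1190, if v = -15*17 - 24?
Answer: 1190 + 2*√421 ≈ 1231.0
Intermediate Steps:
v = -279 (v = -255 - 24 = -279)
√(v + E) + 1190 = √(-279 + 1963) + 1190 = √1684 + 1190 = 2*√421 + 1190 = 1190 + 2*√421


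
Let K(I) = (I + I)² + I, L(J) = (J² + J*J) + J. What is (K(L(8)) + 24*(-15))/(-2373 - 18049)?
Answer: -36880/10211 ≈ -3.6118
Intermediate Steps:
L(J) = J + 2*J² (L(J) = (J² + J²) + J = 2*J² + J = J + 2*J²)
K(I) = I + 4*I² (K(I) = (2*I)² + I = 4*I² + I = I + 4*I²)
(K(L(8)) + 24*(-15))/(-2373 - 18049) = ((8*(1 + 2*8))*(1 + 4*(8*(1 + 2*8))) + 24*(-15))/(-2373 - 18049) = ((8*(1 + 16))*(1 + 4*(8*(1 + 16))) - 360)/(-20422) = ((8*17)*(1 + 4*(8*17)) - 360)*(-1/20422) = (136*(1 + 4*136) - 360)*(-1/20422) = (136*(1 + 544) - 360)*(-1/20422) = (136*545 - 360)*(-1/20422) = (74120 - 360)*(-1/20422) = 73760*(-1/20422) = -36880/10211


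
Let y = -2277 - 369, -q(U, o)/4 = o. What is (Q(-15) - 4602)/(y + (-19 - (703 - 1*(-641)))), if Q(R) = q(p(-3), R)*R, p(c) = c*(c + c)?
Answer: 5502/4009 ≈ 1.3724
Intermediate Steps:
p(c) = 2*c**2 (p(c) = c*(2*c) = 2*c**2)
q(U, o) = -4*o
Q(R) = -4*R**2 (Q(R) = (-4*R)*R = -4*R**2)
y = -2646
(Q(-15) - 4602)/(y + (-19 - (703 - 1*(-641)))) = (-4*(-15)**2 - 4602)/(-2646 + (-19 - (703 - 1*(-641)))) = (-4*225 - 4602)/(-2646 + (-19 - (703 + 641))) = (-900 - 4602)/(-2646 + (-19 - 1*1344)) = -5502/(-2646 + (-19 - 1344)) = -5502/(-2646 - 1363) = -5502/(-4009) = -5502*(-1/4009) = 5502/4009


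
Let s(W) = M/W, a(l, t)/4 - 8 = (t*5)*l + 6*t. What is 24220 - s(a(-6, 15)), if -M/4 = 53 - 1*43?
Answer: 4262715/176 ≈ 24220.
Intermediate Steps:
a(l, t) = 32 + 24*t + 20*l*t (a(l, t) = 32 + 4*((t*5)*l + 6*t) = 32 + 4*((5*t)*l + 6*t) = 32 + 4*(5*l*t + 6*t) = 32 + 4*(6*t + 5*l*t) = 32 + (24*t + 20*l*t) = 32 + 24*t + 20*l*t)
M = -40 (M = -4*(53 - 1*43) = -4*(53 - 43) = -4*10 = -40)
s(W) = -40/W
24220 - s(a(-6, 15)) = 24220 - (-40)/(32 + 24*15 + 20*(-6)*15) = 24220 - (-40)/(32 + 360 - 1800) = 24220 - (-40)/(-1408) = 24220 - (-40)*(-1)/1408 = 24220 - 1*5/176 = 24220 - 5/176 = 4262715/176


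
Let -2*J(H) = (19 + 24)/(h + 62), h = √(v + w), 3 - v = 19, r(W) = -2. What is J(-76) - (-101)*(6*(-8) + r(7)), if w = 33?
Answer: -449481/89 + √17/178 ≈ -5050.3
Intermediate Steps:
v = -16 (v = 3 - 1*19 = 3 - 19 = -16)
h = √17 (h = √(-16 + 33) = √17 ≈ 4.1231)
J(H) = -43/(2*(62 + √17)) (J(H) = -(19 + 24)/(2*(√17 + 62)) = -43/(2*(62 + √17)))
J(-76) - (-101)*(6*(-8) + r(7)) = (-31/89 + √17/178) - (-101)*(6*(-8) - 2) = (-31/89 + √17/178) - (-101)*(-48 - 2) = (-31/89 + √17/178) - (-101)*(-50) = (-31/89 + √17/178) - 1*5050 = (-31/89 + √17/178) - 5050 = -449481/89 + √17/178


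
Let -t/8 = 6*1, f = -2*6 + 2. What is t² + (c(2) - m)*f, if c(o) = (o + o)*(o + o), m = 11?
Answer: 2254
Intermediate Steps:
c(o) = 4*o² (c(o) = (2*o)*(2*o) = 4*o²)
f = -10 (f = -12 + 2 = -10)
t = -48 ≈ -48.000
t² + (c(2) - m)*f = (-48)² + (4*2² - 1*11)*(-10) = 2304 + (4*4 - 11)*(-10) = 2304 + (16 - 11)*(-10) = 2304 + 5*(-10) = 2304 - 50 = 2254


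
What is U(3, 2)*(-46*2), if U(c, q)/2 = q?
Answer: -368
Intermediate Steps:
U(c, q) = 2*q
U(3, 2)*(-46*2) = (2*2)*(-46*2) = 4*(-92) = -368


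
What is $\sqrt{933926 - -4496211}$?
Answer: $\sqrt{5430137} \approx 2330.3$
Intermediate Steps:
$\sqrt{933926 - -4496211} = \sqrt{933926 + 4496211} = \sqrt{5430137}$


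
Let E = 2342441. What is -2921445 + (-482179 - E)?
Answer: -5746065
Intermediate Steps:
-2921445 + (-482179 - E) = -2921445 + (-482179 - 1*2342441) = -2921445 + (-482179 - 2342441) = -2921445 - 2824620 = -5746065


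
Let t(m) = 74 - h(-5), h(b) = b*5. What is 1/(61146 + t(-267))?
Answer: 1/61245 ≈ 1.6328e-5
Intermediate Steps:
h(b) = 5*b
t(m) = 99 (t(m) = 74 - 5*(-5) = 74 - 1*(-25) = 74 + 25 = 99)
1/(61146 + t(-267)) = 1/(61146 + 99) = 1/61245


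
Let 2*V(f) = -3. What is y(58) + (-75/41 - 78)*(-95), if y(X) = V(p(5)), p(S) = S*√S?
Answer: 621747/82 ≈ 7582.3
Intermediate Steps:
p(S) = S^(3/2)
V(f) = -3/2 (V(f) = (½)*(-3) = -3/2)
y(X) = -3/2
y(58) + (-75/41 - 78)*(-95) = -3/2 + (-75/41 - 78)*(-95) = -3/2 - 3273/41*(-95) = -3/2 + 310935/41 = 621747/82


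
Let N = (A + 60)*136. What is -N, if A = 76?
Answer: -18496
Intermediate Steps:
N = 18496 (N = (76 + 60)*136 = 136*136 = 18496)
-N = -1*18496 = -18496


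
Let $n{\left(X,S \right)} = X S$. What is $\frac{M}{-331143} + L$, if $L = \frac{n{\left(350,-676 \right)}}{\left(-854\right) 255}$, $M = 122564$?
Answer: $\frac{4823312}{6733241} \approx 0.71634$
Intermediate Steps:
$n{\left(X,S \right)} = S X$
$L = \frac{3380}{3111}$ ($L = \frac{\left(-676\right) 350}{\left(-854\right) 255} = - \frac{236600}{-217770} = \left(-236600\right) \left(- \frac{1}{217770}\right) = \frac{3380}{3111} \approx 1.0865$)
$\frac{M}{-331143} + L = \frac{122564}{-331143} + \frac{3380}{3111} = 122564 \left(- \frac{1}{331143}\right) + \frac{3380}{3111} = - \frac{122564}{331143} + \frac{3380}{3111} = \frac{4823312}{6733241}$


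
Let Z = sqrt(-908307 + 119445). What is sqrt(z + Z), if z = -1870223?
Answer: sqrt(-1870223 + I*sqrt(788862)) ≈ 0.325 + 1367.6*I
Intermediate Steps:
Z = I*sqrt(788862) (Z = sqrt(-788862) = I*sqrt(788862) ≈ 888.18*I)
sqrt(z + Z) = sqrt(-1870223 + I*sqrt(788862))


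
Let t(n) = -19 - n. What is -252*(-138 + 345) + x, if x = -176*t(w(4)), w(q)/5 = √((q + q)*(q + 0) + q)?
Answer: -43540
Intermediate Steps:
w(q) = 5*√(q + 2*q²) (w(q) = 5*√((q + q)*(q + 0) + q) = 5*√((2*q)*q + q) = 5*√(2*q² + q) = 5*√(q + 2*q²))
x = 8624 (x = -176*(-19 - 5*√(4*(1 + 2*4))) = -176*(-19 - 5*√(4*(1 + 8))) = -176*(-19 - 5*√(4*9)) = -176*(-19 - 5*√36) = -176*(-19 - 5*6) = -176*(-19 - 1*30) = -176*(-19 - 30) = -176*(-49) = 8624)
-252*(-138 + 345) + x = -252*(-138 + 345) + 8624 = -252*207 + 8624 = -52164 + 8624 = -43540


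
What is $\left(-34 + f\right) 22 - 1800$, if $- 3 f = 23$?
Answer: $- \frac{8150}{3} \approx -2716.7$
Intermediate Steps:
$f = - \frac{23}{3}$ ($f = \left(- \frac{1}{3}\right) 23 = - \frac{23}{3} \approx -7.6667$)
$\left(-34 + f\right) 22 - 1800 = \left(-34 - \frac{23}{3}\right) 22 - 1800 = \left(- \frac{125}{3}\right) 22 - 1800 = - \frac{2750}{3} - 1800 = - \frac{8150}{3}$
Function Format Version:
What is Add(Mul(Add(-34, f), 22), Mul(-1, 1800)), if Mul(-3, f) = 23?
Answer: Rational(-8150, 3) ≈ -2716.7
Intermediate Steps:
f = Rational(-23, 3) (f = Mul(Rational(-1, 3), 23) = Rational(-23, 3) ≈ -7.6667)
Add(Mul(Add(-34, f), 22), Mul(-1, 1800)) = Add(Mul(Add(-34, Rational(-23, 3)), 22), Mul(-1, 1800)) = Add(Mul(Rational(-125, 3), 22), -1800) = Add(Rational(-2750, 3), -1800) = Rational(-8150, 3)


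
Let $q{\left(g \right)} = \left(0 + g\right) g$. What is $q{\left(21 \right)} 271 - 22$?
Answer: $119489$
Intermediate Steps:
$q{\left(g \right)} = g^{2}$ ($q{\left(g \right)} = g g = g^{2}$)
$q{\left(21 \right)} 271 - 22 = 21^{2} \cdot 271 - 22 = 441 \cdot 271 + \left(-150 + 128\right) = 119511 - 22 = 119489$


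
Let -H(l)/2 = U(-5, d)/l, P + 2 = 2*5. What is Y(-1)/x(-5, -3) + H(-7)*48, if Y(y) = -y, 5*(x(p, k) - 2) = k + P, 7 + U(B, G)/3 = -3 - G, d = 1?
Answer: -9497/21 ≈ -452.24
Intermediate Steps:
P = 8 (P = -2 + 2*5 = -2 + 10 = 8)
U(B, G) = -30 - 3*G (U(B, G) = -21 + 3*(-3 - G) = -21 + (-9 - 3*G) = -30 - 3*G)
H(l) = 66/l (H(l) = -2*(-30 - 3*1)/l = -2*(-30 - 3)/l = -(-66)/l = 66/l)
x(p, k) = 18/5 + k/5 (x(p, k) = 2 + (k + 8)/5 = 2 + (8 + k)/5 = 2 + (8/5 + k/5) = 18/5 + k/5)
Y(-1)/x(-5, -3) + H(-7)*48 = (-1*(-1))/(18/5 + (⅕)*(-3)) + (66/(-7))*48 = 1/(18/5 - ⅗) + (66*(-⅐))*48 = 1/3 - 66/7*48 = 1*(⅓) - 3168/7 = ⅓ - 3168/7 = -9497/21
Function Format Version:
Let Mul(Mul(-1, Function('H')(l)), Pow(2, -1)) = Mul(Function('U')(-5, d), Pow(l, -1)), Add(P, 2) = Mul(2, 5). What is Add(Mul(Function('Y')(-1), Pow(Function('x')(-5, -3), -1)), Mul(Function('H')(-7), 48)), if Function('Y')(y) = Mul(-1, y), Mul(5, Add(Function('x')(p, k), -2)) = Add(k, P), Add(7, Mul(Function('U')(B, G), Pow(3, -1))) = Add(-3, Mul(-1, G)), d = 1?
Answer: Rational(-9497, 21) ≈ -452.24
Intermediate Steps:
P = 8 (P = Add(-2, Mul(2, 5)) = Add(-2, 10) = 8)
Function('U')(B, G) = Add(-30, Mul(-3, G)) (Function('U')(B, G) = Add(-21, Mul(3, Add(-3, Mul(-1, G)))) = Add(-21, Add(-9, Mul(-3, G))) = Add(-30, Mul(-3, G)))
Function('H')(l) = Mul(66, Pow(l, -1)) (Function('H')(l) = Mul(-2, Mul(Add(-30, Mul(-3, 1)), Pow(l, -1))) = Mul(-2, Mul(Add(-30, -3), Pow(l, -1))) = Mul(-2, Mul(-33, Pow(l, -1))) = Mul(66, Pow(l, -1)))
Function('x')(p, k) = Add(Rational(18, 5), Mul(Rational(1, 5), k)) (Function('x')(p, k) = Add(2, Mul(Rational(1, 5), Add(k, 8))) = Add(2, Mul(Rational(1, 5), Add(8, k))) = Add(2, Add(Rational(8, 5), Mul(Rational(1, 5), k))) = Add(Rational(18, 5), Mul(Rational(1, 5), k)))
Add(Mul(Function('Y')(-1), Pow(Function('x')(-5, -3), -1)), Mul(Function('H')(-7), 48)) = Add(Mul(Mul(-1, -1), Pow(Add(Rational(18, 5), Mul(Rational(1, 5), -3)), -1)), Mul(Mul(66, Pow(-7, -1)), 48)) = Add(Mul(1, Pow(Add(Rational(18, 5), Rational(-3, 5)), -1)), Mul(Mul(66, Rational(-1, 7)), 48)) = Add(Mul(1, Pow(3, -1)), Mul(Rational(-66, 7), 48)) = Add(Mul(1, Rational(1, 3)), Rational(-3168, 7)) = Add(Rational(1, 3), Rational(-3168, 7)) = Rational(-9497, 21)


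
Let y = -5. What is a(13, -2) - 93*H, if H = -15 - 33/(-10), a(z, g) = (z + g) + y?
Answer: 10941/10 ≈ 1094.1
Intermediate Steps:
a(z, g) = -5 + g + z (a(z, g) = (z + g) - 5 = (g + z) - 5 = -5 + g + z)
H = -117/10 (H = -15 - 33*(-1)/10 = -15 - 1*(-33/10) = -15 + 33/10 = -117/10 ≈ -11.700)
a(13, -2) - 93*H = (-5 - 2 + 13) - 93*(-117/10) = 6 + 10881/10 = 10941/10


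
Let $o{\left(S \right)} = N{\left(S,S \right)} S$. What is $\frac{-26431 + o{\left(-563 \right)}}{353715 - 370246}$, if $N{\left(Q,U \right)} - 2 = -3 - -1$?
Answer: $\frac{26431}{16531} \approx 1.5989$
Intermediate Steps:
$N{\left(Q,U \right)} = 0$ ($N{\left(Q,U \right)} = 2 - 2 = 0$)
$o{\left(S \right)} = 0$ ($o{\left(S \right)} = 0 S = 0$)
$\frac{-26431 + o{\left(-563 \right)}}{353715 - 370246} = \frac{-26431 + 0}{353715 - 370246} = - \frac{26431}{-16531} = \left(-26431\right) \left(- \frac{1}{16531}\right) = \frac{26431}{16531}$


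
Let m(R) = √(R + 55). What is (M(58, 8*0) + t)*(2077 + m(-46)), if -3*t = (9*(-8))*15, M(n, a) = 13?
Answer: 775840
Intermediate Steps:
t = 360 (t = -9*(-8)*15/3 = -(-24)*15 = -⅓*(-1080) = 360)
m(R) = √(55 + R)
(M(58, 8*0) + t)*(2077 + m(-46)) = (13 + 360)*(2077 + √(55 - 46)) = 373*(2077 + √9) = 373*(2077 + 3) = 373*2080 = 775840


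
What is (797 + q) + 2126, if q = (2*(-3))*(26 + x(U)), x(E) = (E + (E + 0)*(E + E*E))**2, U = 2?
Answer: 1591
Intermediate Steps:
x(E) = (E + E*(E + E**2))**2
q = -1332 (q = (2*(-3))*(26 + 2**2*(1 + 2 + 2**2)**2) = -6*(26 + 4*(1 + 2 + 4)**2) = -6*(26 + 4*7**2) = -6*(26 + 4*49) = -6*(26 + 196) = -6*222 = -1332)
(797 + q) + 2126 = (797 - 1332) + 2126 = -535 + 2126 = 1591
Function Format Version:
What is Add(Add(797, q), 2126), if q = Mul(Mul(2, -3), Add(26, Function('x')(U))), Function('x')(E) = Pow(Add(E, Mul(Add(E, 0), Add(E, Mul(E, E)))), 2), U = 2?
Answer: 1591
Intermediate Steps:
Function('x')(E) = Pow(Add(E, Mul(E, Add(E, Pow(E, 2)))), 2)
q = -1332 (q = Mul(Mul(2, -3), Add(26, Mul(Pow(2, 2), Pow(Add(1, 2, Pow(2, 2)), 2)))) = Mul(-6, Add(26, Mul(4, Pow(Add(1, 2, 4), 2)))) = Mul(-6, Add(26, Mul(4, Pow(7, 2)))) = Mul(-6, Add(26, Mul(4, 49))) = Mul(-6, Add(26, 196)) = Mul(-6, 222) = -1332)
Add(Add(797, q), 2126) = Add(Add(797, -1332), 2126) = Add(-535, 2126) = 1591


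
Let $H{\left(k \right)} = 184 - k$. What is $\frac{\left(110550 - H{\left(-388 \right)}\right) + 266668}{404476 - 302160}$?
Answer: $\frac{188323}{51158} \approx 3.6812$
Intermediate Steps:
$\frac{\left(110550 - H{\left(-388 \right)}\right) + 266668}{404476 - 302160} = \frac{\left(110550 - \left(184 - -388\right)\right) + 266668}{404476 - 302160} = \frac{\left(110550 - \left(184 + 388\right)\right) + 266668}{102316} = \left(\left(110550 - 572\right) + 266668\right) \frac{1}{102316} = \left(109978 + 266668\right) \frac{1}{102316} = 376646 \cdot \frac{1}{102316} = \frac{188323}{51158}$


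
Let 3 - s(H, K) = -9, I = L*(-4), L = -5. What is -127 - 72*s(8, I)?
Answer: -991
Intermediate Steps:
I = 20 (I = -5*(-4) = 20)
s(H, K) = 12 (s(H, K) = 3 - 1*(-9) = 3 + 9 = 12)
-127 - 72*s(8, I) = -127 - 72*12 = -127 - 864 = -991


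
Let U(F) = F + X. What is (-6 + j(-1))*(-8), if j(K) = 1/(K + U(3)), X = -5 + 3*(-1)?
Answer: 148/3 ≈ 49.333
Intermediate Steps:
X = -8 (X = -5 - 3 = -8)
U(F) = -8 + F (U(F) = F - 8 = -8 + F)
j(K) = 1/(-5 + K) (j(K) = 1/(K + (-8 + 3)) = 1/(K - 5) = 1/(-5 + K))
(-6 + j(-1))*(-8) = (-6 + 1/(-5 - 1))*(-8) = (-6 + 1/(-6))*(-8) = (-6 - ⅙)*(-8) = -37/6*(-8) = 148/3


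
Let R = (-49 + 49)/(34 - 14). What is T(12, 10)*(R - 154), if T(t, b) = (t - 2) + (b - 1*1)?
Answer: -2926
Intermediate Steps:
T(t, b) = -3 + b + t (T(t, b) = (-2 + t) + (b - 1) = (-2 + t) + (-1 + b) = -3 + b + t)
R = 0 (R = 0/20 = 0*(1/20) = 0)
T(12, 10)*(R - 154) = (-3 + 10 + 12)*(0 - 154) = 19*(-154) = -2926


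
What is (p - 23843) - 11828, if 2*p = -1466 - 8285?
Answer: -81093/2 ≈ -40547.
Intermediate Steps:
p = -9751/2 (p = (-1466 - 8285)/2 = (½)*(-9751) = -9751/2 ≈ -4875.5)
(p - 23843) - 11828 = (-9751/2 - 23843) - 11828 = -57437/2 - 11828 = -81093/2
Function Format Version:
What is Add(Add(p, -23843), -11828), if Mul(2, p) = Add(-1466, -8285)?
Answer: Rational(-81093, 2) ≈ -40547.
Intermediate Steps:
p = Rational(-9751, 2) (p = Mul(Rational(1, 2), Add(-1466, -8285)) = Mul(Rational(1, 2), -9751) = Rational(-9751, 2) ≈ -4875.5)
Add(Add(p, -23843), -11828) = Add(Add(Rational(-9751, 2), -23843), -11828) = Add(Rational(-57437, 2), -11828) = Rational(-81093, 2)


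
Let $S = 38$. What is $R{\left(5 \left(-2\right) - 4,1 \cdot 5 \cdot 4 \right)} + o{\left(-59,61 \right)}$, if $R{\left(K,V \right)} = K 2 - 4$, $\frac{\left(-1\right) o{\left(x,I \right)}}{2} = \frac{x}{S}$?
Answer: $- \frac{549}{19} \approx -28.895$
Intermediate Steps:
$o{\left(x,I \right)} = - \frac{x}{19}$ ($o{\left(x,I \right)} = - 2 \frac{x}{38} = - \frac{x}{19}$)
$R{\left(K,V \right)} = -4 + 2 K$ ($R{\left(K,V \right)} = 2 K - 4 = -4 + 2 K$)
$R{\left(5 \left(-2\right) - 4,1 \cdot 5 \cdot 4 \right)} + o{\left(-59,61 \right)} = \left(-4 + 2 \left(5 \left(-2\right) - 4\right)\right) - - \frac{59}{19} = \left(-4 + 2 \left(-10 - 4\right)\right) + \frac{59}{19} = \left(-4 + 2 \left(-14\right)\right) + \frac{59}{19} = \left(-4 - 28\right) + \frac{59}{19} = -32 + \frac{59}{19} = - \frac{549}{19}$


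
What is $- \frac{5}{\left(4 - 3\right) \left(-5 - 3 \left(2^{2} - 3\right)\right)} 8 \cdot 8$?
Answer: $40$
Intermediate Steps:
$- \frac{5}{\left(4 - 3\right) \left(-5 - 3 \left(2^{2} - 3\right)\right)} 8 \cdot 8 = - \frac{5}{1 \left(-5 - 3 \left(4 - 3\right)\right)} 8 \cdot 8 = - \frac{5}{1 \left(-5 - 3\right)} 8 \cdot 8 = - \frac{5}{1 \left(-8\right)} 8 \cdot 8 = - \frac{5}{-8} \cdot 8 \cdot 8 = \left(-5\right) \left(- \frac{1}{8}\right) 8 \cdot 8 = \frac{5}{8} \cdot 8 \cdot 8 = 5 \cdot 8 = 40$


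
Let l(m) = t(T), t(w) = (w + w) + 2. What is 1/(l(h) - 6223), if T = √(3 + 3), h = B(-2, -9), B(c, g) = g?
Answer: -6221/38700817 - 2*√6/38700817 ≈ -0.00016087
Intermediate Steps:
h = -9
T = √6 ≈ 2.4495
t(w) = 2 + 2*w (t(w) = 2*w + 2 = 2 + 2*w)
l(m) = 2 + 2*√6
1/(l(h) - 6223) = 1/((2 + 2*√6) - 6223) = 1/(-6221 + 2*√6)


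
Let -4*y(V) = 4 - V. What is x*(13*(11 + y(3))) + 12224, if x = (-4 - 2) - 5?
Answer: 42747/4 ≈ 10687.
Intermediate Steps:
x = -11 (x = -6 - 5 = -11)
y(V) = -1 + V/4 (y(V) = -(4 - V)/4 = -1 + V/4)
x*(13*(11 + y(3))) + 12224 = -143*(11 + (-1 + (1/4)*3)) + 12224 = -143*(11 + (-1 + 3/4)) + 12224 = -143*(11 - 1/4) + 12224 = -143*43/4 + 12224 = -11*559/4 + 12224 = -6149/4 + 12224 = 42747/4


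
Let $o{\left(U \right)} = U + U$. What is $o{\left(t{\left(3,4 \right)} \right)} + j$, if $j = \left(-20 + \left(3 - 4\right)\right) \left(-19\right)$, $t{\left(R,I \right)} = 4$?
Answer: $407$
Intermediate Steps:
$o{\left(U \right)} = 2 U$
$j = 399$ ($j = \left(-20 + \left(3 - 4\right)\right) \left(-19\right) = \left(-20 - 1\right) \left(-19\right) = \left(-21\right) \left(-19\right) = 399$)
$o{\left(t{\left(3,4 \right)} \right)} + j = 2 \cdot 4 + 399 = 8 + 399 = 407$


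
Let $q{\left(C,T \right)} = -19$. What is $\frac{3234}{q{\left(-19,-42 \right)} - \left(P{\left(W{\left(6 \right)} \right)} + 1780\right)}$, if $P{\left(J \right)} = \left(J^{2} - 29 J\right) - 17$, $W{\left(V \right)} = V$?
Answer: $- \frac{539}{274} \approx -1.9672$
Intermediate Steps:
$P{\left(J \right)} = -17 + J^{2} - 29 J$
$\frac{3234}{q{\left(-19,-42 \right)} - \left(P{\left(W{\left(6 \right)} \right)} + 1780\right)} = \frac{3234}{-19 - \left(\left(-17 + 6^{2} - 174\right) + 1780\right)} = \frac{3234}{-19 - \left(\left(-17 + 36 - 174\right) + 1780\right)} = \frac{3234}{-19 - \left(-155 + 1780\right)} = \frac{3234}{-19 - 1625} = \frac{3234}{-1644} = 3234 \left(- \frac{1}{1644}\right) = - \frac{539}{274}$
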